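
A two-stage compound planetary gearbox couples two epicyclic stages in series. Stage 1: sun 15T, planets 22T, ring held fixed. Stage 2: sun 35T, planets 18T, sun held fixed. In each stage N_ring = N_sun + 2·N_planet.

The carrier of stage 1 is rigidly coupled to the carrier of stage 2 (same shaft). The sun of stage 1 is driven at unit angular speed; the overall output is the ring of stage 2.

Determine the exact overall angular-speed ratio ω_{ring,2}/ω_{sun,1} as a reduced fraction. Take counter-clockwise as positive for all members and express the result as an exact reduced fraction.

Stage 1: N_ring = 15 + 2·22 = 59
Stage 1: 15(ω_s−ω_c) = −59(ω_r−ω_c),  ω_r=0, ω_s=1
Stage 1: 15(1−ω_c) = −59(0−ω_c)  ⇒  74ω_c = 15  ⇒  ω_c = 15/74
  ⇒ ω_c¹/ω_s¹ = 15/74
Stage 2: N_ring = 35 + 2·18 = 71
Stage 2: 35(ω_s−ω_c) = −71(ω_r−ω_c),  ω_s=0, ω_c=1
Stage 2: ω_r = 1 − (35/71)(0−1) = 106/71
  ⇒ ω_r²/ω_c² = 106/71
Coupling ω_c² = ω_c¹ ⇒ overall = 15/74 × 106/71 = 795/2627

795/2627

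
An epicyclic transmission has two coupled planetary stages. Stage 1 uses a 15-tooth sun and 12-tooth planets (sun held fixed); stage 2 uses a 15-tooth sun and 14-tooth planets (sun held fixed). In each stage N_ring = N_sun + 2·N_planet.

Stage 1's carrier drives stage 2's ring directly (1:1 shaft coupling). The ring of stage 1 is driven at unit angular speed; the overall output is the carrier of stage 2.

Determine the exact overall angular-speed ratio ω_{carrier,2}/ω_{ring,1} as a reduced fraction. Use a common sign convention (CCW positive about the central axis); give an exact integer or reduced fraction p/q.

559/1044

Stage 1: N_ring = 15 + 2·12 = 39
Stage 1: 15(ω_s−ω_c) = −39(ω_r−ω_c),  ω_s=0, ω_r=1
Stage 1: 15(0−ω_c) = −39(1−ω_c)  ⇒  54ω_c = 39  ⇒  ω_c = 13/18
  ⇒ ω_c¹/ω_r¹ = 13/18
Stage 2: N_ring = 15 + 2·14 = 43
Stage 2: 15(ω_s−ω_c) = −43(ω_r−ω_c),  ω_s=0, ω_r=1
Stage 2: 15(0−ω_c) = −43(1−ω_c)  ⇒  58ω_c = 43  ⇒  ω_c = 43/58
  ⇒ ω_c²/ω_r² = 43/58
Coupling ω_r² = ω_c¹ ⇒ overall = 13/18 × 43/58 = 559/1044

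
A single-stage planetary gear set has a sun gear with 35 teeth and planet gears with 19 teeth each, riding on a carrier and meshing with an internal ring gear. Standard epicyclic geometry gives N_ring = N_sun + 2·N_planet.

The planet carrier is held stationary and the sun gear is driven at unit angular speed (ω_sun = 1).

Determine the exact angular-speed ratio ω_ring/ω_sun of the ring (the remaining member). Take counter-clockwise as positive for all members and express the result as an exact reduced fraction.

N_ring = 35 + 2·19 = 73
35(ω_s−ω_c) = −73(ω_r−ω_c),  ω_c=0, ω_s=1
ω_r = 0 − (35/73)(1−0) = -35/73
ω_r/ω_s = -35/73

-35/73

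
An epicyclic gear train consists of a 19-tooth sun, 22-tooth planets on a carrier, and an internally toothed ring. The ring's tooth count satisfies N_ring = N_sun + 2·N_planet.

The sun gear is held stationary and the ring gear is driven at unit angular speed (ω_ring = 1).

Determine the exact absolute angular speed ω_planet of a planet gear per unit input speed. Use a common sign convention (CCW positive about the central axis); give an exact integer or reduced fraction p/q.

N_ring = 19 + 2·22 = 63
19(ω_s−ω_c) = −63(ω_r−ω_c),  ω_s=0, ω_r=1
19(0−ω_c) = −63(1−ω_c)  ⇒  82ω_c = 63  ⇒  ω_c = 63/82
sun–planet: 19·(0−63/82) = −22·(ω_p−ω_c)  ⇒  ω_p−ω_c = −(19/22)·(-63/82) = 1197/1804
ω_p = 63/82 + 1197/1804 = 63/44

63/44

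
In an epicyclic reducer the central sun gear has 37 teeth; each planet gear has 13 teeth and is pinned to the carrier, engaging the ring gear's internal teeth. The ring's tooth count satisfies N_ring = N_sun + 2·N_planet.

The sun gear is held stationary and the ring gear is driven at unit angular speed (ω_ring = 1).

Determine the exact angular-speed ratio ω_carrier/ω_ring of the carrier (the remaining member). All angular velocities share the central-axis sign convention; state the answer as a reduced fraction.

N_ring = 37 + 2·13 = 63
37(ω_s−ω_c) = −63(ω_r−ω_c),  ω_s=0, ω_r=1
37(0−ω_c) = −63(1−ω_c)  ⇒  100ω_c = 63  ⇒  ω_c = 63/100
ω_c/ω_r = 63/100

63/100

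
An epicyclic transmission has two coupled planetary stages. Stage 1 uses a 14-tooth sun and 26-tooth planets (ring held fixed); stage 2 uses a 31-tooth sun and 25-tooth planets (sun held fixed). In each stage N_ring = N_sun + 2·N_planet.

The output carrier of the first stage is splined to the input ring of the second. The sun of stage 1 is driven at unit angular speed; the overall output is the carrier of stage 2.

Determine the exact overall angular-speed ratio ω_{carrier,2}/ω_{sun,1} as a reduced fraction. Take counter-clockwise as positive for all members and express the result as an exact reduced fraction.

Stage 1: N_ring = 14 + 2·26 = 66
Stage 1: 14(ω_s−ω_c) = −66(ω_r−ω_c),  ω_r=0, ω_s=1
Stage 1: 14(1−ω_c) = −66(0−ω_c)  ⇒  80ω_c = 14  ⇒  ω_c = 7/40
  ⇒ ω_c¹/ω_s¹ = 7/40
Stage 2: N_ring = 31 + 2·25 = 81
Stage 2: 31(ω_s−ω_c) = −81(ω_r−ω_c),  ω_s=0, ω_r=1
Stage 2: 31(0−ω_c) = −81(1−ω_c)  ⇒  112ω_c = 81  ⇒  ω_c = 81/112
  ⇒ ω_c²/ω_r² = 81/112
Coupling ω_r² = ω_c¹ ⇒ overall = 7/40 × 81/112 = 81/640

81/640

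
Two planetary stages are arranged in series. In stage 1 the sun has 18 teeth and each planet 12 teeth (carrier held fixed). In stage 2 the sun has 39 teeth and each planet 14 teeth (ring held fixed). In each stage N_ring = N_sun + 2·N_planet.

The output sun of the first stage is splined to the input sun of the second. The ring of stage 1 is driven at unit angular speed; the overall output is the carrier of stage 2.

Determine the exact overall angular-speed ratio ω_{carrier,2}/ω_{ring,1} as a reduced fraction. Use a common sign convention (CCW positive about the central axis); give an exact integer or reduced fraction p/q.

-91/106

Stage 1: N_ring = 18 + 2·12 = 42
Stage 1: 18(ω_s−ω_c) = −42(ω_r−ω_c),  ω_c=0, ω_r=1
Stage 1: ω_s = 0 − (42/18)(1−0) = -7/3
  ⇒ ω_s¹/ω_r¹ = -7/3
Stage 2: N_ring = 39 + 2·14 = 67
Stage 2: 39(ω_s−ω_c) = −67(ω_r−ω_c),  ω_r=0, ω_s=1
Stage 2: 39(1−ω_c) = −67(0−ω_c)  ⇒  106ω_c = 39  ⇒  ω_c = 39/106
  ⇒ ω_c²/ω_s² = 39/106
Coupling ω_s² = ω_s¹ ⇒ overall = -7/3 × 39/106 = -91/106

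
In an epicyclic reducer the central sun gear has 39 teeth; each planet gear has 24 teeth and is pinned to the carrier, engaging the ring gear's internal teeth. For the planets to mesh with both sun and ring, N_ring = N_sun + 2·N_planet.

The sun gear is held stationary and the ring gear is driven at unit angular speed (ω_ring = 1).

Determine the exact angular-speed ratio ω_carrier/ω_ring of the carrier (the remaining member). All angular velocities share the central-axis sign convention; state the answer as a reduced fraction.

N_ring = 39 + 2·24 = 87
39(ω_s−ω_c) = −87(ω_r−ω_c),  ω_s=0, ω_r=1
39(0−ω_c) = −87(1−ω_c)  ⇒  126ω_c = 87  ⇒  ω_c = 29/42
ω_c/ω_r = 29/42

29/42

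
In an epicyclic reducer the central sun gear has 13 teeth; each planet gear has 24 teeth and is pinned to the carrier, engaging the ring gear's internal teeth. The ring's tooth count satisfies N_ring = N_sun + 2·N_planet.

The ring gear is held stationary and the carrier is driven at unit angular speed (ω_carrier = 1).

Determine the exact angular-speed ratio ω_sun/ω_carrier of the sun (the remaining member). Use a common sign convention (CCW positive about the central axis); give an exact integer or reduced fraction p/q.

74/13

N_ring = 13 + 2·24 = 61
13(ω_s−ω_c) = −61(ω_r−ω_c),  ω_r=0, ω_c=1
ω_s = 1 − (61/13)(0−1) = 74/13
ω_s/ω_c = 74/13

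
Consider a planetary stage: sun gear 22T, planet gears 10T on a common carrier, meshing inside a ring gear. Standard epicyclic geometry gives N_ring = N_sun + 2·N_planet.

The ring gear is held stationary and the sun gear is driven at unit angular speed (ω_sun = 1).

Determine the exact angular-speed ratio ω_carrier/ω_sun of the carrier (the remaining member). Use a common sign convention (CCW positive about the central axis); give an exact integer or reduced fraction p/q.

11/32

N_ring = 22 + 2·10 = 42
22(ω_s−ω_c) = −42(ω_r−ω_c),  ω_r=0, ω_s=1
22(1−ω_c) = −42(0−ω_c)  ⇒  64ω_c = 22  ⇒  ω_c = 11/32
ω_c/ω_s = 11/32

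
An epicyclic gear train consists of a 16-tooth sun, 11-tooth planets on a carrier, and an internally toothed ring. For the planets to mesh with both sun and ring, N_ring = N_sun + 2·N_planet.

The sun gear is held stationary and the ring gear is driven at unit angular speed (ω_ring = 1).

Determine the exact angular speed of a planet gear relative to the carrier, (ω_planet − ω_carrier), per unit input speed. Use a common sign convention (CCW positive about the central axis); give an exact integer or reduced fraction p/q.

304/297

N_ring = 16 + 2·11 = 38
16(ω_s−ω_c) = −38(ω_r−ω_c),  ω_s=0, ω_r=1
16(0−ω_c) = −38(1−ω_c)  ⇒  54ω_c = 38  ⇒  ω_c = 19/27
sun–planet: 16·(0−19/27) = −11·(ω_p−ω_c)  ⇒  ω_p−ω_c = −(16/11)·(-19/27) = 304/297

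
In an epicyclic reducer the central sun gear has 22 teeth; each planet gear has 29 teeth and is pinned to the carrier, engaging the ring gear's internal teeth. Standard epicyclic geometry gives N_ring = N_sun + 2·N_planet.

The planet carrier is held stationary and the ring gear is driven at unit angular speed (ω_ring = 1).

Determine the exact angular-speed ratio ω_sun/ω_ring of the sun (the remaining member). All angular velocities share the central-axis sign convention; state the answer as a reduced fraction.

N_ring = 22 + 2·29 = 80
22(ω_s−ω_c) = −80(ω_r−ω_c),  ω_c=0, ω_r=1
ω_s = 0 − (80/22)(1−0) = -40/11
ω_s/ω_r = -40/11

-40/11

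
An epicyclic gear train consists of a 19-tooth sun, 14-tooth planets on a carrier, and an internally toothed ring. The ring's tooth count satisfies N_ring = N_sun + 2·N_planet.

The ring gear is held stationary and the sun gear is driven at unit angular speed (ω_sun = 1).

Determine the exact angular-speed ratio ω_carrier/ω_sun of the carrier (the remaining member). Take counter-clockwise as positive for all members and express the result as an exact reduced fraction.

N_ring = 19 + 2·14 = 47
19(ω_s−ω_c) = −47(ω_r−ω_c),  ω_r=0, ω_s=1
19(1−ω_c) = −47(0−ω_c)  ⇒  66ω_c = 19  ⇒  ω_c = 19/66
ω_c/ω_s = 19/66

19/66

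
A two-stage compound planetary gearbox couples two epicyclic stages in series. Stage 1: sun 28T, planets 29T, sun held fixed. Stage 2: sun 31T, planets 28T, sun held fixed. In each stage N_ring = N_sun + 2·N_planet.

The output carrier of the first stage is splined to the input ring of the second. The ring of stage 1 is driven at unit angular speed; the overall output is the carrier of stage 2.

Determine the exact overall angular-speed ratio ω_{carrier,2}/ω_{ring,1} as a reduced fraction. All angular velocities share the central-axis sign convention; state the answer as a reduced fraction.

Stage 1: N_ring = 28 + 2·29 = 86
Stage 1: 28(ω_s−ω_c) = −86(ω_r−ω_c),  ω_s=0, ω_r=1
Stage 1: 28(0−ω_c) = −86(1−ω_c)  ⇒  114ω_c = 86  ⇒  ω_c = 43/57
  ⇒ ω_c¹/ω_r¹ = 43/57
Stage 2: N_ring = 31 + 2·28 = 87
Stage 2: 31(ω_s−ω_c) = −87(ω_r−ω_c),  ω_s=0, ω_r=1
Stage 2: 31(0−ω_c) = −87(1−ω_c)  ⇒  118ω_c = 87  ⇒  ω_c = 87/118
  ⇒ ω_c²/ω_r² = 87/118
Coupling ω_r² = ω_c¹ ⇒ overall = 43/57 × 87/118 = 1247/2242

1247/2242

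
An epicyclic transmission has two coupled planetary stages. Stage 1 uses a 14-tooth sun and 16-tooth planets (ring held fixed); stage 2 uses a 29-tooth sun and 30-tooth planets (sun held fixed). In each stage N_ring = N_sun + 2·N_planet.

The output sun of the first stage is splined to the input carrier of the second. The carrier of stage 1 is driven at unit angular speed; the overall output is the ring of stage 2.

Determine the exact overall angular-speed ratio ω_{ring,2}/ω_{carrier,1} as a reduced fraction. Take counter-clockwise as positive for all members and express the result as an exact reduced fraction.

Stage 1: N_ring = 14 + 2·16 = 46
Stage 1: 14(ω_s−ω_c) = −46(ω_r−ω_c),  ω_r=0, ω_c=1
Stage 1: ω_s = 1 − (46/14)(0−1) = 30/7
  ⇒ ω_s¹/ω_c¹ = 30/7
Stage 2: N_ring = 29 + 2·30 = 89
Stage 2: 29(ω_s−ω_c) = −89(ω_r−ω_c),  ω_s=0, ω_c=1
Stage 2: ω_r = 1 − (29/89)(0−1) = 118/89
  ⇒ ω_r²/ω_c² = 118/89
Coupling ω_c² = ω_s¹ ⇒ overall = 30/7 × 118/89 = 3540/623

3540/623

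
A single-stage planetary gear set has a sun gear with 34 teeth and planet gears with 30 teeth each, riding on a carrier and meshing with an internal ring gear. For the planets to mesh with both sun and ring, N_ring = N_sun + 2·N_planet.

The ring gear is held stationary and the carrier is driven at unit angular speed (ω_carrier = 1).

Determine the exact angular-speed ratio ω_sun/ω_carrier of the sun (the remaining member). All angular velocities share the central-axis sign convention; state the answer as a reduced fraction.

64/17

N_ring = 34 + 2·30 = 94
34(ω_s−ω_c) = −94(ω_r−ω_c),  ω_r=0, ω_c=1
ω_s = 1 − (94/34)(0−1) = 64/17
ω_s/ω_c = 64/17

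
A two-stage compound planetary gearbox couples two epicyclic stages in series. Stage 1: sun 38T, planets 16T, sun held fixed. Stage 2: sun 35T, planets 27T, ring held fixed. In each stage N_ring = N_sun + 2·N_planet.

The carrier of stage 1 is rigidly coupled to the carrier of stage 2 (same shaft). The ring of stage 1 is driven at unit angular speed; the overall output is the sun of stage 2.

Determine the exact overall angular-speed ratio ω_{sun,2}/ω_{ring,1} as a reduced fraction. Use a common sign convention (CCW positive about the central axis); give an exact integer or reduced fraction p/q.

62/27

Stage 1: N_ring = 38 + 2·16 = 70
Stage 1: 38(ω_s−ω_c) = −70(ω_r−ω_c),  ω_s=0, ω_r=1
Stage 1: 38(0−ω_c) = −70(1−ω_c)  ⇒  108ω_c = 70  ⇒  ω_c = 35/54
  ⇒ ω_c¹/ω_r¹ = 35/54
Stage 2: N_ring = 35 + 2·27 = 89
Stage 2: 35(ω_s−ω_c) = −89(ω_r−ω_c),  ω_r=0, ω_c=1
Stage 2: ω_s = 1 − (89/35)(0−1) = 124/35
  ⇒ ω_s²/ω_c² = 124/35
Coupling ω_c² = ω_c¹ ⇒ overall = 35/54 × 124/35 = 62/27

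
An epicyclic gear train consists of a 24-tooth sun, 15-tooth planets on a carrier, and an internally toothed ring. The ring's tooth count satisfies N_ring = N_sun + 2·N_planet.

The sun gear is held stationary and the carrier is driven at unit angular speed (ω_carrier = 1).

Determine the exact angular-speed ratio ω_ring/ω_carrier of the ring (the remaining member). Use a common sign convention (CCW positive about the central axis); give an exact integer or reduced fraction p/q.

N_ring = 24 + 2·15 = 54
24(ω_s−ω_c) = −54(ω_r−ω_c),  ω_s=0, ω_c=1
ω_r = 1 − (24/54)(0−1) = 13/9
ω_r/ω_c = 13/9

13/9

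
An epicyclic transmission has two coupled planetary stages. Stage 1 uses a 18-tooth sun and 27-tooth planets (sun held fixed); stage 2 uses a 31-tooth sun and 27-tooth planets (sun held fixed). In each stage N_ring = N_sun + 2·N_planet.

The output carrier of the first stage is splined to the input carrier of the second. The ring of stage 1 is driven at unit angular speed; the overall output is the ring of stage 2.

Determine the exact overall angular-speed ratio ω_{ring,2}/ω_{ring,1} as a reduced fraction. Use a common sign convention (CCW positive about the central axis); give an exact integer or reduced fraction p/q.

464/425

Stage 1: N_ring = 18 + 2·27 = 72
Stage 1: 18(ω_s−ω_c) = −72(ω_r−ω_c),  ω_s=0, ω_r=1
Stage 1: 18(0−ω_c) = −72(1−ω_c)  ⇒  90ω_c = 72  ⇒  ω_c = 4/5
  ⇒ ω_c¹/ω_r¹ = 4/5
Stage 2: N_ring = 31 + 2·27 = 85
Stage 2: 31(ω_s−ω_c) = −85(ω_r−ω_c),  ω_s=0, ω_c=1
Stage 2: ω_r = 1 − (31/85)(0−1) = 116/85
  ⇒ ω_r²/ω_c² = 116/85
Coupling ω_c² = ω_c¹ ⇒ overall = 4/5 × 116/85 = 464/425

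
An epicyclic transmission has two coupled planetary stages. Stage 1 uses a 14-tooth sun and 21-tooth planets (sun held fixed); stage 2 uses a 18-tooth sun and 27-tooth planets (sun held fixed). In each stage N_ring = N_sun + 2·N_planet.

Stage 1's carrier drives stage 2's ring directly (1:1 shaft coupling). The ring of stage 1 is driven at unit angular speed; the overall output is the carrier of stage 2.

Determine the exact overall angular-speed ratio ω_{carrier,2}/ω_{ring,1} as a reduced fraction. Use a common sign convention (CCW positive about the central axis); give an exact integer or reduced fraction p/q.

16/25

Stage 1: N_ring = 14 + 2·21 = 56
Stage 1: 14(ω_s−ω_c) = −56(ω_r−ω_c),  ω_s=0, ω_r=1
Stage 1: 14(0−ω_c) = −56(1−ω_c)  ⇒  70ω_c = 56  ⇒  ω_c = 4/5
  ⇒ ω_c¹/ω_r¹ = 4/5
Stage 2: N_ring = 18 + 2·27 = 72
Stage 2: 18(ω_s−ω_c) = −72(ω_r−ω_c),  ω_s=0, ω_r=1
Stage 2: 18(0−ω_c) = −72(1−ω_c)  ⇒  90ω_c = 72  ⇒  ω_c = 4/5
  ⇒ ω_c²/ω_r² = 4/5
Coupling ω_r² = ω_c¹ ⇒ overall = 4/5 × 4/5 = 16/25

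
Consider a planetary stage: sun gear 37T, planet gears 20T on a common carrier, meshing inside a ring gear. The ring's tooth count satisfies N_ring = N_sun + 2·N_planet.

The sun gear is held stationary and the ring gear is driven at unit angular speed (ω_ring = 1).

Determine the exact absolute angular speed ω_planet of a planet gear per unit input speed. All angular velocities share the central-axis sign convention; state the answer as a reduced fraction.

77/40

N_ring = 37 + 2·20 = 77
37(ω_s−ω_c) = −77(ω_r−ω_c),  ω_s=0, ω_r=1
37(0−ω_c) = −77(1−ω_c)  ⇒  114ω_c = 77  ⇒  ω_c = 77/114
sun–planet: 37·(0−77/114) = −20·(ω_p−ω_c)  ⇒  ω_p−ω_c = −(37/20)·(-77/114) = 2849/2280
ω_p = 77/114 + 2849/2280 = 77/40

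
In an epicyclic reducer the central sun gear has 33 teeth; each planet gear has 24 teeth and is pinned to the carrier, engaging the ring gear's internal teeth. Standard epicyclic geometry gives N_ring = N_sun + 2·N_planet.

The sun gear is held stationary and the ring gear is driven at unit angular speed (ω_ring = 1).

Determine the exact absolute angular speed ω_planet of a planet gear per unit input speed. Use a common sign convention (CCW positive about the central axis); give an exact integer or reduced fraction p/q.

N_ring = 33 + 2·24 = 81
33(ω_s−ω_c) = −81(ω_r−ω_c),  ω_s=0, ω_r=1
33(0−ω_c) = −81(1−ω_c)  ⇒  114ω_c = 81  ⇒  ω_c = 27/38
sun–planet: 33·(0−27/38) = −24·(ω_p−ω_c)  ⇒  ω_p−ω_c = −(33/24)·(-27/38) = 297/304
ω_p = 27/38 + 297/304 = 27/16

27/16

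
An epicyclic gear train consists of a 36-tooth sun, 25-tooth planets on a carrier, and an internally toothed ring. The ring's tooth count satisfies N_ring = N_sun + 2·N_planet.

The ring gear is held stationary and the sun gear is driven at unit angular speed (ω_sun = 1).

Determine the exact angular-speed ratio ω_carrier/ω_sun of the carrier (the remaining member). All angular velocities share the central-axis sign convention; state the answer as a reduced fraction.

N_ring = 36 + 2·25 = 86
36(ω_s−ω_c) = −86(ω_r−ω_c),  ω_r=0, ω_s=1
36(1−ω_c) = −86(0−ω_c)  ⇒  122ω_c = 36  ⇒  ω_c = 18/61
ω_c/ω_s = 18/61

18/61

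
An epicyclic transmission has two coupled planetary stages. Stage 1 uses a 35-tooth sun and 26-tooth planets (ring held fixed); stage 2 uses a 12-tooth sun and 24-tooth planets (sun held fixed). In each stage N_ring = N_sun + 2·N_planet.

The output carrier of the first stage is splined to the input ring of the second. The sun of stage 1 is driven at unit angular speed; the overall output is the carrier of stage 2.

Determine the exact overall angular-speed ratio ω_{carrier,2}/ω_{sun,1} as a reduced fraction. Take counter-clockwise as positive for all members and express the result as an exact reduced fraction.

175/732

Stage 1: N_ring = 35 + 2·26 = 87
Stage 1: 35(ω_s−ω_c) = −87(ω_r−ω_c),  ω_r=0, ω_s=1
Stage 1: 35(1−ω_c) = −87(0−ω_c)  ⇒  122ω_c = 35  ⇒  ω_c = 35/122
  ⇒ ω_c¹/ω_s¹ = 35/122
Stage 2: N_ring = 12 + 2·24 = 60
Stage 2: 12(ω_s−ω_c) = −60(ω_r−ω_c),  ω_s=0, ω_r=1
Stage 2: 12(0−ω_c) = −60(1−ω_c)  ⇒  72ω_c = 60  ⇒  ω_c = 5/6
  ⇒ ω_c²/ω_r² = 5/6
Coupling ω_r² = ω_c¹ ⇒ overall = 35/122 × 5/6 = 175/732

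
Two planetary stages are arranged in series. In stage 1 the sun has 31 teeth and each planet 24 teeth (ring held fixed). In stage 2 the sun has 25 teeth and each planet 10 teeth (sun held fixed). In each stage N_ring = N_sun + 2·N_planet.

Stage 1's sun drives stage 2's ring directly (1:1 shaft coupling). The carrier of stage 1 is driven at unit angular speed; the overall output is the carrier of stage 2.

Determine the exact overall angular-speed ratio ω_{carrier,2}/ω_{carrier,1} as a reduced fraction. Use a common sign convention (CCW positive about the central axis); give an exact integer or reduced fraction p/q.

495/217

Stage 1: N_ring = 31 + 2·24 = 79
Stage 1: 31(ω_s−ω_c) = −79(ω_r−ω_c),  ω_r=0, ω_c=1
Stage 1: ω_s = 1 − (79/31)(0−1) = 110/31
  ⇒ ω_s¹/ω_c¹ = 110/31
Stage 2: N_ring = 25 + 2·10 = 45
Stage 2: 25(ω_s−ω_c) = −45(ω_r−ω_c),  ω_s=0, ω_r=1
Stage 2: 25(0−ω_c) = −45(1−ω_c)  ⇒  70ω_c = 45  ⇒  ω_c = 9/14
  ⇒ ω_c²/ω_r² = 9/14
Coupling ω_r² = ω_s¹ ⇒ overall = 110/31 × 9/14 = 495/217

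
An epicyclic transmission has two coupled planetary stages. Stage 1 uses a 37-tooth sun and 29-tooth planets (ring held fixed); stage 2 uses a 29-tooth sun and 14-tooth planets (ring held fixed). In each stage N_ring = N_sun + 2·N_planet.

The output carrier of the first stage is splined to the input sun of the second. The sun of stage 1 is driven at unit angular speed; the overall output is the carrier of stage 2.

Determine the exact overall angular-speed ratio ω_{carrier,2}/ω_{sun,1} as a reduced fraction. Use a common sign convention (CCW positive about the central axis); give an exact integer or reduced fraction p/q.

1073/11352

Stage 1: N_ring = 37 + 2·29 = 95
Stage 1: 37(ω_s−ω_c) = −95(ω_r−ω_c),  ω_r=0, ω_s=1
Stage 1: 37(1−ω_c) = −95(0−ω_c)  ⇒  132ω_c = 37  ⇒  ω_c = 37/132
  ⇒ ω_c¹/ω_s¹ = 37/132
Stage 2: N_ring = 29 + 2·14 = 57
Stage 2: 29(ω_s−ω_c) = −57(ω_r−ω_c),  ω_r=0, ω_s=1
Stage 2: 29(1−ω_c) = −57(0−ω_c)  ⇒  86ω_c = 29  ⇒  ω_c = 29/86
  ⇒ ω_c²/ω_s² = 29/86
Coupling ω_s² = ω_c¹ ⇒ overall = 37/132 × 29/86 = 1073/11352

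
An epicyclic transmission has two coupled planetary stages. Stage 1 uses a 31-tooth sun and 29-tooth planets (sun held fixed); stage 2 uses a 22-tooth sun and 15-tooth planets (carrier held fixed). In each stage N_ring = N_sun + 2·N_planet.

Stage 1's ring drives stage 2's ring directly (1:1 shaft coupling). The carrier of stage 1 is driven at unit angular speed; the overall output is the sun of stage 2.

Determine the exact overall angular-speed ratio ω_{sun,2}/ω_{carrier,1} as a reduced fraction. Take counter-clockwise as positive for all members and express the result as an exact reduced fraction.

-3120/979

Stage 1: N_ring = 31 + 2·29 = 89
Stage 1: 31(ω_s−ω_c) = −89(ω_r−ω_c),  ω_s=0, ω_c=1
Stage 1: ω_r = 1 − (31/89)(0−1) = 120/89
  ⇒ ω_r¹/ω_c¹ = 120/89
Stage 2: N_ring = 22 + 2·15 = 52
Stage 2: 22(ω_s−ω_c) = −52(ω_r−ω_c),  ω_c=0, ω_r=1
Stage 2: ω_s = 0 − (52/22)(1−0) = -26/11
  ⇒ ω_s²/ω_r² = -26/11
Coupling ω_r² = ω_r¹ ⇒ overall = 120/89 × -26/11 = -3120/979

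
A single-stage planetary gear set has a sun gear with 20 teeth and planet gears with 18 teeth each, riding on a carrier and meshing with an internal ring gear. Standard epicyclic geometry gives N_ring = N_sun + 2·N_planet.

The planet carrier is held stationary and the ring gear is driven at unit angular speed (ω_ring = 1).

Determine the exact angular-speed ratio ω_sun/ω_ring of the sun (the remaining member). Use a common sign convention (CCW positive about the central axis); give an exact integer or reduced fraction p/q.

N_ring = 20 + 2·18 = 56
20(ω_s−ω_c) = −56(ω_r−ω_c),  ω_c=0, ω_r=1
ω_s = 0 − (56/20)(1−0) = -14/5
ω_s/ω_r = -14/5

-14/5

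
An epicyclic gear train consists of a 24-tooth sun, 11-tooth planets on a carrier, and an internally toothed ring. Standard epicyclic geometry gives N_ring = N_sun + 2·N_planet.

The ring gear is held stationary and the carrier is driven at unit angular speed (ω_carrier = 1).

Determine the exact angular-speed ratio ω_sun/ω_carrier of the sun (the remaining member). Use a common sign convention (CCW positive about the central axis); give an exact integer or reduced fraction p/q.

35/12

N_ring = 24 + 2·11 = 46
24(ω_s−ω_c) = −46(ω_r−ω_c),  ω_r=0, ω_c=1
ω_s = 1 − (46/24)(0−1) = 35/12
ω_s/ω_c = 35/12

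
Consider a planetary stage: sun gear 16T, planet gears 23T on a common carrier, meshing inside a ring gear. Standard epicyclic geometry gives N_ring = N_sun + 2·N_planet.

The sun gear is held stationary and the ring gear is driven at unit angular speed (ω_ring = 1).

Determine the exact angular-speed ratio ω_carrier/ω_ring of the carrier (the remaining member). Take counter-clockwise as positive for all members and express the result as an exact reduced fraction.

N_ring = 16 + 2·23 = 62
16(ω_s−ω_c) = −62(ω_r−ω_c),  ω_s=0, ω_r=1
16(0−ω_c) = −62(1−ω_c)  ⇒  78ω_c = 62  ⇒  ω_c = 31/39
ω_c/ω_r = 31/39

31/39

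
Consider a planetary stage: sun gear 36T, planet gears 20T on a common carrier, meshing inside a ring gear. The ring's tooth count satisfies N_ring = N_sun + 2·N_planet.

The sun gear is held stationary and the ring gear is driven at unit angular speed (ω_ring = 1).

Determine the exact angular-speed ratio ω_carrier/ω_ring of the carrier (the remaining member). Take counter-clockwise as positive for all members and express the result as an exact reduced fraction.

N_ring = 36 + 2·20 = 76
36(ω_s−ω_c) = −76(ω_r−ω_c),  ω_s=0, ω_r=1
36(0−ω_c) = −76(1−ω_c)  ⇒  112ω_c = 76  ⇒  ω_c = 19/28
ω_c/ω_r = 19/28

19/28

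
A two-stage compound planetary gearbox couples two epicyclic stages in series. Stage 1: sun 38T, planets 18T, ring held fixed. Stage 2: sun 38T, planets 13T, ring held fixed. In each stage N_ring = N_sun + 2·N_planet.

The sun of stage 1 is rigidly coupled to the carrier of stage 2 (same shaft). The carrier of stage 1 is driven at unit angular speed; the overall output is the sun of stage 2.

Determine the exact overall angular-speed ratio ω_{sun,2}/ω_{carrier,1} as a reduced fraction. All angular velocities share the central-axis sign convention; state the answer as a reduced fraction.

Stage 1: N_ring = 38 + 2·18 = 74
Stage 1: 38(ω_s−ω_c) = −74(ω_r−ω_c),  ω_r=0, ω_c=1
Stage 1: ω_s = 1 − (74/38)(0−1) = 56/19
  ⇒ ω_s¹/ω_c¹ = 56/19
Stage 2: N_ring = 38 + 2·13 = 64
Stage 2: 38(ω_s−ω_c) = −64(ω_r−ω_c),  ω_r=0, ω_c=1
Stage 2: ω_s = 1 − (64/38)(0−1) = 51/19
  ⇒ ω_s²/ω_c² = 51/19
Coupling ω_c² = ω_s¹ ⇒ overall = 56/19 × 51/19 = 2856/361

2856/361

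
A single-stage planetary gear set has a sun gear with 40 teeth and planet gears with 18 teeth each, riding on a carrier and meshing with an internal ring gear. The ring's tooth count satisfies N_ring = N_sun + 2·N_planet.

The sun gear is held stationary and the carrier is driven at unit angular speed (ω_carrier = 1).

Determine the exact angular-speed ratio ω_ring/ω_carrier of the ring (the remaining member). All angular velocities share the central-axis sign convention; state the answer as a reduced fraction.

29/19

N_ring = 40 + 2·18 = 76
40(ω_s−ω_c) = −76(ω_r−ω_c),  ω_s=0, ω_c=1
ω_r = 1 − (40/76)(0−1) = 29/19
ω_r/ω_c = 29/19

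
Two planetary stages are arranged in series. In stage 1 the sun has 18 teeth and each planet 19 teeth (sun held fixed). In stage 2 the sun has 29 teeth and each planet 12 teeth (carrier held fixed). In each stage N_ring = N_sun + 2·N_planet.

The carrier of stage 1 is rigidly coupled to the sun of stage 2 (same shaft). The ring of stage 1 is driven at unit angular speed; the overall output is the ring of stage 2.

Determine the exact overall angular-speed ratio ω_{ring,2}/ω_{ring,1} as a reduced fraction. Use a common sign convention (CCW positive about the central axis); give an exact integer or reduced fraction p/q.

Stage 1: N_ring = 18 + 2·19 = 56
Stage 1: 18(ω_s−ω_c) = −56(ω_r−ω_c),  ω_s=0, ω_r=1
Stage 1: 18(0−ω_c) = −56(1−ω_c)  ⇒  74ω_c = 56  ⇒  ω_c = 28/37
  ⇒ ω_c¹/ω_r¹ = 28/37
Stage 2: N_ring = 29 + 2·12 = 53
Stage 2: 29(ω_s−ω_c) = −53(ω_r−ω_c),  ω_c=0, ω_s=1
Stage 2: ω_r = 0 − (29/53)(1−0) = -29/53
  ⇒ ω_r²/ω_s² = -29/53
Coupling ω_s² = ω_c¹ ⇒ overall = 28/37 × -29/53 = -812/1961

-812/1961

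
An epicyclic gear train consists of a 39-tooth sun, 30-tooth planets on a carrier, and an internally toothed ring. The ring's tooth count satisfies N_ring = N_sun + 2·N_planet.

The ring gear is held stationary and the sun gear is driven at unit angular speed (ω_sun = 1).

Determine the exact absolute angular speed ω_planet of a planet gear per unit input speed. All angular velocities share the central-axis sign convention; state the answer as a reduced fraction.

-13/20

N_ring = 39 + 2·30 = 99
39(ω_s−ω_c) = −99(ω_r−ω_c),  ω_r=0, ω_s=1
39(1−ω_c) = −99(0−ω_c)  ⇒  138ω_c = 39  ⇒  ω_c = 13/46
sun–planet: 39·(1−13/46) = −30·(ω_p−ω_c)  ⇒  ω_p−ω_c = −(39/30)·(33/46) = -429/460
ω_p = 13/46 − 429/460 = -13/20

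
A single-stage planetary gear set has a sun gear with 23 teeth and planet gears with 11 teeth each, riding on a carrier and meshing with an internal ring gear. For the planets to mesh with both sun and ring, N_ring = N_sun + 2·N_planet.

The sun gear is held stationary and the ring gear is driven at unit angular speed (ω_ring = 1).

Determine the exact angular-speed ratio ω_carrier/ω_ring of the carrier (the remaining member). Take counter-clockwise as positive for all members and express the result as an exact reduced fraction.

45/68

N_ring = 23 + 2·11 = 45
23(ω_s−ω_c) = −45(ω_r−ω_c),  ω_s=0, ω_r=1
23(0−ω_c) = −45(1−ω_c)  ⇒  68ω_c = 45  ⇒  ω_c = 45/68
ω_c/ω_r = 45/68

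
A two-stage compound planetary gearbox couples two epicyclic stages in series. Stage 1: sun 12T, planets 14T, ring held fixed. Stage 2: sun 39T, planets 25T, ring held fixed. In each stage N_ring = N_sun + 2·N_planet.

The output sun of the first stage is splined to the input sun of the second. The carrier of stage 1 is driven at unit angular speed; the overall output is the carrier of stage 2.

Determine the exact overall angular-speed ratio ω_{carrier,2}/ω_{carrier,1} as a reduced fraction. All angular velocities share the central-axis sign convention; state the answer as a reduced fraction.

Stage 1: N_ring = 12 + 2·14 = 40
Stage 1: 12(ω_s−ω_c) = −40(ω_r−ω_c),  ω_r=0, ω_c=1
Stage 1: ω_s = 1 − (40/12)(0−1) = 13/3
  ⇒ ω_s¹/ω_c¹ = 13/3
Stage 2: N_ring = 39 + 2·25 = 89
Stage 2: 39(ω_s−ω_c) = −89(ω_r−ω_c),  ω_r=0, ω_s=1
Stage 2: 39(1−ω_c) = −89(0−ω_c)  ⇒  128ω_c = 39  ⇒  ω_c = 39/128
  ⇒ ω_c²/ω_s² = 39/128
Coupling ω_s² = ω_s¹ ⇒ overall = 13/3 × 39/128 = 169/128

169/128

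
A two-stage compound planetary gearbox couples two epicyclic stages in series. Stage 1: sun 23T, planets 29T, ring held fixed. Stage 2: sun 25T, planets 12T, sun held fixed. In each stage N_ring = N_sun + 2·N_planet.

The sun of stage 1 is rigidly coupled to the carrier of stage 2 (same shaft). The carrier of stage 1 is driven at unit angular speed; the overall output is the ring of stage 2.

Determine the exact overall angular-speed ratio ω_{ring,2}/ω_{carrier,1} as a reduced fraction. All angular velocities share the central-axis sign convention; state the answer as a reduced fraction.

Stage 1: N_ring = 23 + 2·29 = 81
Stage 1: 23(ω_s−ω_c) = −81(ω_r−ω_c),  ω_r=0, ω_c=1
Stage 1: ω_s = 1 − (81/23)(0−1) = 104/23
  ⇒ ω_s¹/ω_c¹ = 104/23
Stage 2: N_ring = 25 + 2·12 = 49
Stage 2: 25(ω_s−ω_c) = −49(ω_r−ω_c),  ω_s=0, ω_c=1
Stage 2: ω_r = 1 − (25/49)(0−1) = 74/49
  ⇒ ω_r²/ω_c² = 74/49
Coupling ω_c² = ω_s¹ ⇒ overall = 104/23 × 74/49 = 7696/1127

7696/1127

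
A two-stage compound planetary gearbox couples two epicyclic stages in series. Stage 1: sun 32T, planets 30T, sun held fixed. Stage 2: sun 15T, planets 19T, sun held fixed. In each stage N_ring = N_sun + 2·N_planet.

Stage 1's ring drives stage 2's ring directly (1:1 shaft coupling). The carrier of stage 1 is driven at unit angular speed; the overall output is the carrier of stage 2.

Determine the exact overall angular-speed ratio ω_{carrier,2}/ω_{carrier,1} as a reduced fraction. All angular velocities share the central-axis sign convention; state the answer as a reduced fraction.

1643/1564

Stage 1: N_ring = 32 + 2·30 = 92
Stage 1: 32(ω_s−ω_c) = −92(ω_r−ω_c),  ω_s=0, ω_c=1
Stage 1: ω_r = 1 − (32/92)(0−1) = 31/23
  ⇒ ω_r¹/ω_c¹ = 31/23
Stage 2: N_ring = 15 + 2·19 = 53
Stage 2: 15(ω_s−ω_c) = −53(ω_r−ω_c),  ω_s=0, ω_r=1
Stage 2: 15(0−ω_c) = −53(1−ω_c)  ⇒  68ω_c = 53  ⇒  ω_c = 53/68
  ⇒ ω_c²/ω_r² = 53/68
Coupling ω_r² = ω_r¹ ⇒ overall = 31/23 × 53/68 = 1643/1564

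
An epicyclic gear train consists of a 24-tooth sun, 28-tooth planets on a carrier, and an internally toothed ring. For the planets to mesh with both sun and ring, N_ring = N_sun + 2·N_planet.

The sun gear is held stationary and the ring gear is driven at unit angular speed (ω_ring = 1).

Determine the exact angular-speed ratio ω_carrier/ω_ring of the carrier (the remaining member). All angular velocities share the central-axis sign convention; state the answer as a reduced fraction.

10/13

N_ring = 24 + 2·28 = 80
24(ω_s−ω_c) = −80(ω_r−ω_c),  ω_s=0, ω_r=1
24(0−ω_c) = −80(1−ω_c)  ⇒  104ω_c = 80  ⇒  ω_c = 10/13
ω_c/ω_r = 10/13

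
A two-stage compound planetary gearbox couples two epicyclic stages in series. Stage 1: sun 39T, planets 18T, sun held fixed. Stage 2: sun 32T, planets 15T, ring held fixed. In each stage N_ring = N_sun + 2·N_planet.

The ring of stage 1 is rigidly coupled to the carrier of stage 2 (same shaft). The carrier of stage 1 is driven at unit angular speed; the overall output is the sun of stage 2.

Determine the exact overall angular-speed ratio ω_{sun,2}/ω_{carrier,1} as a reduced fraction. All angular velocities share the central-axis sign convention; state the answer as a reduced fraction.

Stage 1: N_ring = 39 + 2·18 = 75
Stage 1: 39(ω_s−ω_c) = −75(ω_r−ω_c),  ω_s=0, ω_c=1
Stage 1: ω_r = 1 − (39/75)(0−1) = 38/25
  ⇒ ω_r¹/ω_c¹ = 38/25
Stage 2: N_ring = 32 + 2·15 = 62
Stage 2: 32(ω_s−ω_c) = −62(ω_r−ω_c),  ω_r=0, ω_c=1
Stage 2: ω_s = 1 − (62/32)(0−1) = 47/16
  ⇒ ω_s²/ω_c² = 47/16
Coupling ω_c² = ω_r¹ ⇒ overall = 38/25 × 47/16 = 893/200

893/200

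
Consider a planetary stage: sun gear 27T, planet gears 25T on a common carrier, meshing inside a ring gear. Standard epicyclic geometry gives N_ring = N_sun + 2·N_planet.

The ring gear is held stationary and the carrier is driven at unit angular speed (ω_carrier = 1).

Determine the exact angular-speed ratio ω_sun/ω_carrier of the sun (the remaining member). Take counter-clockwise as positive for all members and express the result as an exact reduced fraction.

104/27

N_ring = 27 + 2·25 = 77
27(ω_s−ω_c) = −77(ω_r−ω_c),  ω_r=0, ω_c=1
ω_s = 1 − (77/27)(0−1) = 104/27
ω_s/ω_c = 104/27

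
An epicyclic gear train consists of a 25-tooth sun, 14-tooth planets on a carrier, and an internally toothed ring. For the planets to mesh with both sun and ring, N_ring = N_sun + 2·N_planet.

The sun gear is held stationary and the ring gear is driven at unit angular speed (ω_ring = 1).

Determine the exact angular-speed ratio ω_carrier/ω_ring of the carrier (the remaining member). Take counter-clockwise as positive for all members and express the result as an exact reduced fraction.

N_ring = 25 + 2·14 = 53
25(ω_s−ω_c) = −53(ω_r−ω_c),  ω_s=0, ω_r=1
25(0−ω_c) = −53(1−ω_c)  ⇒  78ω_c = 53  ⇒  ω_c = 53/78
ω_c/ω_r = 53/78

53/78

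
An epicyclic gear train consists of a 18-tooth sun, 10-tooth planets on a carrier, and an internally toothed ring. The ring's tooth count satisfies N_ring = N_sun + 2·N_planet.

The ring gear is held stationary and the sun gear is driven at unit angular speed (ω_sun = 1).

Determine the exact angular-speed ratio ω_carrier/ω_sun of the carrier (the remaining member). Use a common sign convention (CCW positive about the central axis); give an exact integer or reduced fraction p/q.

N_ring = 18 + 2·10 = 38
18(ω_s−ω_c) = −38(ω_r−ω_c),  ω_r=0, ω_s=1
18(1−ω_c) = −38(0−ω_c)  ⇒  56ω_c = 18  ⇒  ω_c = 9/28
ω_c/ω_s = 9/28

9/28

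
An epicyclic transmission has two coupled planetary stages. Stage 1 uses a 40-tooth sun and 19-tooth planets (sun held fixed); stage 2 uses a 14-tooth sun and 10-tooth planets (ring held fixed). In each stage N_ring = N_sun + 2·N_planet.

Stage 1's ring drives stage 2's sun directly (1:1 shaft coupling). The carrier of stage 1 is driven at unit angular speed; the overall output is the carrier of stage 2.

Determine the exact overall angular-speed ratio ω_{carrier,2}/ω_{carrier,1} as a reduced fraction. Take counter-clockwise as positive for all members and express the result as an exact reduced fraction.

Stage 1: N_ring = 40 + 2·19 = 78
Stage 1: 40(ω_s−ω_c) = −78(ω_r−ω_c),  ω_s=0, ω_c=1
Stage 1: ω_r = 1 − (40/78)(0−1) = 59/39
  ⇒ ω_r¹/ω_c¹ = 59/39
Stage 2: N_ring = 14 + 2·10 = 34
Stage 2: 14(ω_s−ω_c) = −34(ω_r−ω_c),  ω_r=0, ω_s=1
Stage 2: 14(1−ω_c) = −34(0−ω_c)  ⇒  48ω_c = 14  ⇒  ω_c = 7/24
  ⇒ ω_c²/ω_s² = 7/24
Coupling ω_s² = ω_r¹ ⇒ overall = 59/39 × 7/24 = 413/936

413/936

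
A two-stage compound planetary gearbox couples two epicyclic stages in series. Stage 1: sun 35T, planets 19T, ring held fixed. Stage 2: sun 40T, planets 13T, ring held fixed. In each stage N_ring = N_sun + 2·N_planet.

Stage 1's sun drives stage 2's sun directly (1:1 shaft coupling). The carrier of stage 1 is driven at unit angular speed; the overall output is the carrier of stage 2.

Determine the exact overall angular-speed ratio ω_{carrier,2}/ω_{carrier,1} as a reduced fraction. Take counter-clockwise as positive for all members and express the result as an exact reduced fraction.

432/371

Stage 1: N_ring = 35 + 2·19 = 73
Stage 1: 35(ω_s−ω_c) = −73(ω_r−ω_c),  ω_r=0, ω_c=1
Stage 1: ω_s = 1 − (73/35)(0−1) = 108/35
  ⇒ ω_s¹/ω_c¹ = 108/35
Stage 2: N_ring = 40 + 2·13 = 66
Stage 2: 40(ω_s−ω_c) = −66(ω_r−ω_c),  ω_r=0, ω_s=1
Stage 2: 40(1−ω_c) = −66(0−ω_c)  ⇒  106ω_c = 40  ⇒  ω_c = 20/53
  ⇒ ω_c²/ω_s² = 20/53
Coupling ω_s² = ω_s¹ ⇒ overall = 108/35 × 20/53 = 432/371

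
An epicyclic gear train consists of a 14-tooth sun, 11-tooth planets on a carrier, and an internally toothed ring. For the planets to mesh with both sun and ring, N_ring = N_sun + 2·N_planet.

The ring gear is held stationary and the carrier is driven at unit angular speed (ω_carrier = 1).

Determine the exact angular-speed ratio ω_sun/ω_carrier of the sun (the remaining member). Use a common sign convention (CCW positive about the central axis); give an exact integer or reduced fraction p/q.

25/7

N_ring = 14 + 2·11 = 36
14(ω_s−ω_c) = −36(ω_r−ω_c),  ω_r=0, ω_c=1
ω_s = 1 − (36/14)(0−1) = 25/7
ω_s/ω_c = 25/7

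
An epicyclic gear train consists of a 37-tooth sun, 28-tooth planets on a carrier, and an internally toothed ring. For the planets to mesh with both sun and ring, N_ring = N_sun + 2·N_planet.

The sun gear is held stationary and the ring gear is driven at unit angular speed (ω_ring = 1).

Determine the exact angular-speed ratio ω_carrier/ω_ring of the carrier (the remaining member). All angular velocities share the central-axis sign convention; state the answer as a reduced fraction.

93/130

N_ring = 37 + 2·28 = 93
37(ω_s−ω_c) = −93(ω_r−ω_c),  ω_s=0, ω_r=1
37(0−ω_c) = −93(1−ω_c)  ⇒  130ω_c = 93  ⇒  ω_c = 93/130
ω_c/ω_r = 93/130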